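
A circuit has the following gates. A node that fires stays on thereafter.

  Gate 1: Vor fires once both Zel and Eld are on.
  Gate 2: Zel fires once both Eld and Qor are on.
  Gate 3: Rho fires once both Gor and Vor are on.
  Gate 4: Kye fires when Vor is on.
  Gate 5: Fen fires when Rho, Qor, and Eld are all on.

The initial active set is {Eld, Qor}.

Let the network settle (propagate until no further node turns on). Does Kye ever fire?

Eld and Qor are on, so Zel fires (Gate 2).
Zel and Eld are on, so Vor fires (Gate 1).
Gate 4: Vor on → Kye on.

Yes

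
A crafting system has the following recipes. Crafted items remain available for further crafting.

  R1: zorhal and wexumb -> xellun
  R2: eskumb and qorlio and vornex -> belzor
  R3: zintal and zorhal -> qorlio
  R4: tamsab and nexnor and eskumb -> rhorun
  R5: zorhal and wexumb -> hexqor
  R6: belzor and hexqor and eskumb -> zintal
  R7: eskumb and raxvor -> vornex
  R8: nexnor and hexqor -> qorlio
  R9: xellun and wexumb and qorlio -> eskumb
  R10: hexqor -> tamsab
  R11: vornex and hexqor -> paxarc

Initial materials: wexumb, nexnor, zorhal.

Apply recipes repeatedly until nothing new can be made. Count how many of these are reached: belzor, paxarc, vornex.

belzor would need eskumb, qorlio, and vornex (R2), but vornex is never obtained.
paxarc would need vornex and hexqor (R11), but vornex is never obtained.
vornex would need eskumb and raxvor (R7), but raxvor is never obtained.
None of the 3 are reached.

0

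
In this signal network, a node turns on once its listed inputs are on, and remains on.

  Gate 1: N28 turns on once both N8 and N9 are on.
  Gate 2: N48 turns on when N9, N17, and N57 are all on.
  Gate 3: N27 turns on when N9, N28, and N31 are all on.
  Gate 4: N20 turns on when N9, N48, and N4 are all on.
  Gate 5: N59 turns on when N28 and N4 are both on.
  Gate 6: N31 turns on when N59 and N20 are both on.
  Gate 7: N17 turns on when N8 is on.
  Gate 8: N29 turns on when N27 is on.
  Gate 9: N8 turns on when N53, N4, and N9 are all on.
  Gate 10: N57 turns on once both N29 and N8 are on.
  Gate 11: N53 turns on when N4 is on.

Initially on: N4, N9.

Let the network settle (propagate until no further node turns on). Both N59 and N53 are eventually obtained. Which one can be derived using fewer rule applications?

N53

N53: N4 is on, so N53 turns on (Gate 11). [1 rule application]
N59: Gate 11: N4 on → N53 on. N53, N4, and N9 are on, so N8 turns on (Gate 9). Gate 1: N8 and N9 on → N28 on. Gate 5: N28 and N4 on → N59 on. [4 rule applications]
N53 needs fewer.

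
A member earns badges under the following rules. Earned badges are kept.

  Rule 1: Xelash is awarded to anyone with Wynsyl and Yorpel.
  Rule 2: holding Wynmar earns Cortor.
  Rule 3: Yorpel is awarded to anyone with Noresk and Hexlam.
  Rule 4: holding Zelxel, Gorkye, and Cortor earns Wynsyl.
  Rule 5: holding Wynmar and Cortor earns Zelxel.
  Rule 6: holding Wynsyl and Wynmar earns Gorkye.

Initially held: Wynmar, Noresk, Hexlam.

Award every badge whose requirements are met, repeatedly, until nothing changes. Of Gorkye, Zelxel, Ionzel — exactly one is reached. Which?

With Wynmar, Cortor is earned (Rule 2).
With Wynmar and Cortor, Zelxel is earned (Rule 5).
Gorkye would need Wynsyl and Wynmar (Rule 6), but Wynsyl is never earned. No rule produces Ionzel, and it is not given.

Zelxel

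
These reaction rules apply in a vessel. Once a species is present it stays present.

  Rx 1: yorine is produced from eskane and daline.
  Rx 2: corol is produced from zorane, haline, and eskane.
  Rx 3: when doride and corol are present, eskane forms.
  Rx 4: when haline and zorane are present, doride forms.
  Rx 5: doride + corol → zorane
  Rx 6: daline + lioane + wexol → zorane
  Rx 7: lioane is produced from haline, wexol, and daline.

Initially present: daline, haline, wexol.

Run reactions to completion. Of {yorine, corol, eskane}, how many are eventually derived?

0

yorine would need eskane and daline (Rx 1), but eskane never forms.
corol would need zorane, haline, and eskane (Rx 2), but eskane never forms.
eskane would need doride and corol (Rx 3), but corol never forms.
None of the 3 are reached.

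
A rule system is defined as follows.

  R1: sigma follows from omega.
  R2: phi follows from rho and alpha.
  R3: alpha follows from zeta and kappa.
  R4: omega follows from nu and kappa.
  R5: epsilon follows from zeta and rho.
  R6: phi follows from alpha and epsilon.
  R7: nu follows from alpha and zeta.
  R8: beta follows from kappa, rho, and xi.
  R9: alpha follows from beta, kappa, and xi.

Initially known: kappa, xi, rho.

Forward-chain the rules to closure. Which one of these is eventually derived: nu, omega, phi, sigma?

kappa, rho, and xi hold, so beta follows (R8).
From beta, kappa, and xi, R9 gives alpha.
rho and alpha hold, so phi follows (R2).
nu would need alpha and zeta (R7), but zeta is never established. omega would need nu and kappa (R4), but nu is never established. sigma would need omega (R1), but omega is never established.

phi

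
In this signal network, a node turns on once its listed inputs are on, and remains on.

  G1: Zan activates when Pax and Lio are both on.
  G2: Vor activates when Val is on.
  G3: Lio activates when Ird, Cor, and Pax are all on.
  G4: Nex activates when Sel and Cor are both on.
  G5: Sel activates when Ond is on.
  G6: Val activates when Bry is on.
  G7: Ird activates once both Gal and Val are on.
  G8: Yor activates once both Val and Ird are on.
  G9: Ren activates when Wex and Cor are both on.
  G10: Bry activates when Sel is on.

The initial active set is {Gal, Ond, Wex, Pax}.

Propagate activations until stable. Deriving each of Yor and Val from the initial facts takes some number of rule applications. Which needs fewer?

Val

Val: Ond is on, so Sel activates (G5). Sel is on, so Bry activates (G10). Bry is on, so Val activates (G6). [3 rule applications]
Yor: G5: Ond on → Sel on. Sel is on, so Bry activates (G10). Bry is on, so Val activates (G6). G7: Gal and Val on → Ird on. Val and Ird are on, so Yor activates (G8). [5 rule applications]
Val needs fewer.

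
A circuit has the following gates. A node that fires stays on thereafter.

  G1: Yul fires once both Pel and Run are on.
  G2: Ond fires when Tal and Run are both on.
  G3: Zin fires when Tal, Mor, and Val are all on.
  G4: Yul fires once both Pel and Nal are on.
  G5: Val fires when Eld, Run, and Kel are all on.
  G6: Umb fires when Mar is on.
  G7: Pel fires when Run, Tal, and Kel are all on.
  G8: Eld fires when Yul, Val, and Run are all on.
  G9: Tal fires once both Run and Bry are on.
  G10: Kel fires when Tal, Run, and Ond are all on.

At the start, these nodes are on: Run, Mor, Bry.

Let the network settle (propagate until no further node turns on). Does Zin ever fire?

No

Zin would need Tal, Mor, and Val (G3), but Val never turns on.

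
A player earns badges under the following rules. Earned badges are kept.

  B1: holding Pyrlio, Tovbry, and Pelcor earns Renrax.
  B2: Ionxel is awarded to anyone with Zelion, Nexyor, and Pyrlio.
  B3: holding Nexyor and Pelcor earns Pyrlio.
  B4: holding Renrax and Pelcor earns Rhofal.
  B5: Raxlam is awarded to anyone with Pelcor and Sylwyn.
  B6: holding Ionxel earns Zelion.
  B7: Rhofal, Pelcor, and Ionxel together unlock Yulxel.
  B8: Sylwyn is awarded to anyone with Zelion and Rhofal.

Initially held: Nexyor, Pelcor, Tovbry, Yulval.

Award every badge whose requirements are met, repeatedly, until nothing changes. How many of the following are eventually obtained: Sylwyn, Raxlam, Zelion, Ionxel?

Sylwyn would need Zelion and Rhofal (B8), but Zelion is never earned.
Raxlam would need Pelcor and Sylwyn (B5), but Sylwyn is never earned.
Zelion would need Ionxel (B6), but Ionxel is never earned.
Ionxel would need Zelion, Nexyor, and Pyrlio (B2), but Zelion is never earned.
None of the 4 are reached.

0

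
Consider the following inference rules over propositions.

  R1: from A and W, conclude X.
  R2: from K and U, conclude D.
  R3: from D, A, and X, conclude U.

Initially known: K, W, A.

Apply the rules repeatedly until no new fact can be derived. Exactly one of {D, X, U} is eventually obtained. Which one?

X

From A and W, R1 gives X.
D would need K and U (R2), but U is never established. U would need D, A, and X (R3), but D is never established.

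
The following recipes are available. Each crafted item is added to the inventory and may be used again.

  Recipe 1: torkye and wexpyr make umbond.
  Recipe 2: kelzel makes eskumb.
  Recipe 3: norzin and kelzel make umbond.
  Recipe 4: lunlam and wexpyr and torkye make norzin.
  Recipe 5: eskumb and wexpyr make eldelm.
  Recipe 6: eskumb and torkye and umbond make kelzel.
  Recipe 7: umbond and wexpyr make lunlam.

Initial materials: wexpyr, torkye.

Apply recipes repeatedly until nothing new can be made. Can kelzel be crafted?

No

kelzel would need eskumb, torkye, and umbond (Recipe 6), but eskumb is never obtained.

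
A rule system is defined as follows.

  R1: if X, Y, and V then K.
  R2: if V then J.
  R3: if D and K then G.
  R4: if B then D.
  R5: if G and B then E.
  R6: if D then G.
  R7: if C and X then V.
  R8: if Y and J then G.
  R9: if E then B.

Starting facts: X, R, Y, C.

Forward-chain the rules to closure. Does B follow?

No

B would need E (R9), but E is never established.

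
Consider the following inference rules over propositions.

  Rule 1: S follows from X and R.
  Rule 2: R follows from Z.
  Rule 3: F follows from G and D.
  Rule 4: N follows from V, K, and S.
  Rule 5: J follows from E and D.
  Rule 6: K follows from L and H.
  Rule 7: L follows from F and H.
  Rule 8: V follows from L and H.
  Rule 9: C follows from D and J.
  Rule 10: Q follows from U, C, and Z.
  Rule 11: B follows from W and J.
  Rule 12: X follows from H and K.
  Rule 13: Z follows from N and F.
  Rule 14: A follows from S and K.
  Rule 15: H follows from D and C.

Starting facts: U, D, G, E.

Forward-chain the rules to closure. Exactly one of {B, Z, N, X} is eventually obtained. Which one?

X

G and D hold, so F follows (Rule 3).
From E and D, Rule 5 gives J.
From D and J, Rule 9 gives C.
From D and C, Rule 15 gives H.
F and H hold, so L follows (Rule 7).
From L and H, Rule 6 gives K.
From H and K, Rule 12 gives X.
N would need V, K, and S (Rule 4), but S is never established. Z would need N and F (Rule 13), but N is never established. B would need W and J (Rule 11), but W is never established.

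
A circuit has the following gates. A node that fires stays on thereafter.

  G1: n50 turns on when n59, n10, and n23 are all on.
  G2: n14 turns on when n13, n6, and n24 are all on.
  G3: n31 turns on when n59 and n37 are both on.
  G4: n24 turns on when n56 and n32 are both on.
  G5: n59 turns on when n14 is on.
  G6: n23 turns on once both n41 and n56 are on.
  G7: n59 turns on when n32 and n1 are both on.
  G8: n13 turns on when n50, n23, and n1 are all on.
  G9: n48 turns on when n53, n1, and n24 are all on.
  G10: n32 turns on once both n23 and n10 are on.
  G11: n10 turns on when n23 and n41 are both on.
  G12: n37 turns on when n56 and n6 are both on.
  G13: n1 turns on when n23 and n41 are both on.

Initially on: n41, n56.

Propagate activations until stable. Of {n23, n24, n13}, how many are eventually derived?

n41 and n56 are on, so n23 turns on (G6).
G13: n23 and n41 on → n1 on.
n23 and n41 are on, so n10 turns on (G11).
n23 and n10 are on, so n32 turns on (G10).
G7: n32 and n1 on → n59 on.
n56 and n32 are on, so n24 turns on (G4).
G1: n59, n10, and n23 on → n50 on.
G8: n50, n23, and n1 on → n13 on.
n23: reached.
n24: reached.
n13: reached.
All 3 are reached.

3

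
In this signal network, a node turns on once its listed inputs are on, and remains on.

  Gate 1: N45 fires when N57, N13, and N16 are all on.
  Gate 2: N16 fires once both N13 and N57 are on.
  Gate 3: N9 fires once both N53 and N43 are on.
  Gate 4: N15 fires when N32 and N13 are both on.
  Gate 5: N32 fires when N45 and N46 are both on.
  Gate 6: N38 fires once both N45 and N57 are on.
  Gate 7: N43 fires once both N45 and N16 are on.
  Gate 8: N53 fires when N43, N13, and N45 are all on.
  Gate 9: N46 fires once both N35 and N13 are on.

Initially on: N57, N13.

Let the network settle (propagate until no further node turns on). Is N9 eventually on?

Gate 2: N13 and N57 on → N16 on.
N57, N13, and N16 are on, so N45 fires (Gate 1).
Gate 7: N45 and N16 on → N43 on.
Gate 8: N43, N13, and N45 on → N53 on.
N53 and N43 are on, so N9 fires (Gate 3).

Yes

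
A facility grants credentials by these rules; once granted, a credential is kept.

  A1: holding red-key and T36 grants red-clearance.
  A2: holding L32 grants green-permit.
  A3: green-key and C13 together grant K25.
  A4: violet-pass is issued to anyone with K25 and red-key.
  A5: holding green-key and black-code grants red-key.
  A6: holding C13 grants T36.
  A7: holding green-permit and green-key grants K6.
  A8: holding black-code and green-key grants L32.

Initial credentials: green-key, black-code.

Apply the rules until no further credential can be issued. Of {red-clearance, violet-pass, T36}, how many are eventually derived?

0

red-clearance would need red-key and T36 (A1), but T36 is never granted.
violet-pass would need K25 and red-key (A4), but K25 is never granted.
T36 would need C13 (A6), but C13 is never granted.
None of the 3 are reached.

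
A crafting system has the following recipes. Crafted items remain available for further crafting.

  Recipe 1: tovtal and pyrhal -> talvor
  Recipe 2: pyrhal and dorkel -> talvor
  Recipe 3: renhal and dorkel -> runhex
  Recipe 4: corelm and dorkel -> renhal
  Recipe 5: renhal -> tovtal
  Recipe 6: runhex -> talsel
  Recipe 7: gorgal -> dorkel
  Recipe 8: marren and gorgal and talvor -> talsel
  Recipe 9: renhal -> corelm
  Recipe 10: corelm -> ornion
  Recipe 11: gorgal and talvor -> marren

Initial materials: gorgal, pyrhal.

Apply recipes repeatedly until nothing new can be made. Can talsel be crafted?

Using Recipe 7, gorgal makes dorkel.
Using Recipe 2, pyrhal and dorkel make talvor.
gorgal and talvor -> marren (Recipe 11).
Using Recipe 8, marren, gorgal, and talvor make talsel.

Yes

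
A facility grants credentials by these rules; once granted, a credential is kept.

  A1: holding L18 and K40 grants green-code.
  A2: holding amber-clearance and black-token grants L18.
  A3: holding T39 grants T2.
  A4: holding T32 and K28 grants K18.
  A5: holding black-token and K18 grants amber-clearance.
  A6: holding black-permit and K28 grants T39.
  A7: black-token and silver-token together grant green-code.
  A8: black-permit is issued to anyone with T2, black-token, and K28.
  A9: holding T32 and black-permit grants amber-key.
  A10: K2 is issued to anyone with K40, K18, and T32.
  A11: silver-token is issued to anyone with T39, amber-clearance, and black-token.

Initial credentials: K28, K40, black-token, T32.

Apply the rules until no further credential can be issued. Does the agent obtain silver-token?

No

silver-token would need T39, amber-clearance, and black-token (A11), but T39 is never granted.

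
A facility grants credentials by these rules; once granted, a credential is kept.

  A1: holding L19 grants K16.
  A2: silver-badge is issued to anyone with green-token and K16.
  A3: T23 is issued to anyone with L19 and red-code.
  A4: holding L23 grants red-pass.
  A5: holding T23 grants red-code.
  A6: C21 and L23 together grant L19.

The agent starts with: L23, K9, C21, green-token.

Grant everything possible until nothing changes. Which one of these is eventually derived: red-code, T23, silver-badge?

silver-badge

Holding C21 and L23 grants L19 (A6).
Holding L19 grants K16 (A1).
Holding green-token and K16 grants silver-badge (A2).
T23 would need L19 and red-code (A3), but red-code is never granted. red-code would need T23 (A5), but T23 is never granted.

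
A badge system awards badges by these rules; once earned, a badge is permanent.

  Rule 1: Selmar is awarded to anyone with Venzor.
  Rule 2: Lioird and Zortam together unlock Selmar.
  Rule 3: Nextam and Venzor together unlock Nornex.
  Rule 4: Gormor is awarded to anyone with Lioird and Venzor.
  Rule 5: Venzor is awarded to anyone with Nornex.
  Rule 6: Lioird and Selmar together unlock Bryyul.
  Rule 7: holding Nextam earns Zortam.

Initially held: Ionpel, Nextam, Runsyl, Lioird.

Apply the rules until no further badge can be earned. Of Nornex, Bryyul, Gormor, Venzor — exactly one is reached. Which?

Bryyul

With Nextam, Zortam is earned (Rule 7).
With Lioird and Zortam, Selmar is earned (Rule 2).
With Lioird and Selmar, Bryyul is earned (Rule 6).
Gormor would need Lioird and Venzor (Rule 4), but Venzor is never earned. Nornex would need Nextam and Venzor (Rule 3), but Venzor is never earned. Venzor would need Nornex (Rule 5), but Nornex is never earned.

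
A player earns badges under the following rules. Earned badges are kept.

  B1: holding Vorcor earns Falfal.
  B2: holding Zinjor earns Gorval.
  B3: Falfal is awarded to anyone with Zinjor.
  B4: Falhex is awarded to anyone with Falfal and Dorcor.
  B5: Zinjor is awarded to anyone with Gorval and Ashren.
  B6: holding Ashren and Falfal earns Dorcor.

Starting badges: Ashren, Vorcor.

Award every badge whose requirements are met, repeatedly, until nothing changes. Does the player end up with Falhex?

Yes

With Vorcor, Falfal is earned (B1).
With Ashren and Falfal, Dorcor is earned (B6).
With Falfal and Dorcor, Falhex is earned (B4).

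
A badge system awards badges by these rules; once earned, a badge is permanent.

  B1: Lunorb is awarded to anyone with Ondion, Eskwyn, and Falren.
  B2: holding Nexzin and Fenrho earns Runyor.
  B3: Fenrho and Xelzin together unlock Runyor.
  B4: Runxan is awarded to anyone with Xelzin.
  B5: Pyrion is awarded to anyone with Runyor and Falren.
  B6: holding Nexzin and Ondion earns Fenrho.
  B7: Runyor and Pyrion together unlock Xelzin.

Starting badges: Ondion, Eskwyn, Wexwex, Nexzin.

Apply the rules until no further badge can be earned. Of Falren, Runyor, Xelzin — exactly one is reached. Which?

With Nexzin and Ondion, Fenrho is earned (B6).
With Nexzin and Fenrho, Runyor is earned (B2).
Xelzin would need Runyor and Pyrion (B7), but Pyrion is never earned. No rule produces Falren, and it is not given.

Runyor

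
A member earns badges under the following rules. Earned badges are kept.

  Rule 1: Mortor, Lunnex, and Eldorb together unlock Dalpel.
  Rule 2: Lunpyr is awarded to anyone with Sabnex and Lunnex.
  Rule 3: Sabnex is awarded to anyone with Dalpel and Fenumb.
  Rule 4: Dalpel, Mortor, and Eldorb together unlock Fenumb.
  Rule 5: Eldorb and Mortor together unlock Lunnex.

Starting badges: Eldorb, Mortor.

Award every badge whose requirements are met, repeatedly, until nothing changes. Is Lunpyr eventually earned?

With Eldorb and Mortor, Lunnex is earned (Rule 5).
With Mortor, Lunnex, and Eldorb, Dalpel is earned (Rule 1).
With Dalpel, Mortor, and Eldorb, Fenumb is earned (Rule 4).
With Dalpel and Fenumb, Sabnex is earned (Rule 3).
With Sabnex and Lunnex, Lunpyr is earned (Rule 2).

Yes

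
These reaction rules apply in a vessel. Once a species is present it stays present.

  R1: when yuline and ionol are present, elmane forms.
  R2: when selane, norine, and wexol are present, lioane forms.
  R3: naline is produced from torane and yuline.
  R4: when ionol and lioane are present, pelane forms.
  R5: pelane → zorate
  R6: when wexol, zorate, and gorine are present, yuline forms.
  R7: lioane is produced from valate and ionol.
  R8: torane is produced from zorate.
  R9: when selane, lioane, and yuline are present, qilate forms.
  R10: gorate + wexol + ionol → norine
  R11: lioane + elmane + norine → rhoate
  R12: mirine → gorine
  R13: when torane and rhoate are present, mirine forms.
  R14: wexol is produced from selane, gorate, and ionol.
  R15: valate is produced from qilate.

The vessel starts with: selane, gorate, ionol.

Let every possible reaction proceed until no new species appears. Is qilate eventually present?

qilate would need selane, lioane, and yuline (R9), but yuline never forms.

No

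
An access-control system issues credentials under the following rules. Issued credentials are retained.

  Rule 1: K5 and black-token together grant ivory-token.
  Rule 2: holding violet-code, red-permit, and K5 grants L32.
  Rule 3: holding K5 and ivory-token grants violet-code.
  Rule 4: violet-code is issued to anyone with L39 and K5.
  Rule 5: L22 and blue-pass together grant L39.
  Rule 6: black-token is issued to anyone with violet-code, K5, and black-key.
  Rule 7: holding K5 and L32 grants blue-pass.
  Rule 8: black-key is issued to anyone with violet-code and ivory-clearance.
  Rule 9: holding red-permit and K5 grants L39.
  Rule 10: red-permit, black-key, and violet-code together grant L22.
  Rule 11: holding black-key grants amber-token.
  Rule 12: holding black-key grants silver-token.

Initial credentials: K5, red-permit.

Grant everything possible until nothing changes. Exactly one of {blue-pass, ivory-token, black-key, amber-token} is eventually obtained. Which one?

Holding red-permit and K5 grants L39 (Rule 9).
Holding L39 and K5 grants violet-code (Rule 4).
Holding violet-code, red-permit, and K5 grants L32 (Rule 2).
Holding K5 and L32 grants blue-pass (Rule 7).
black-key would need violet-code and ivory-clearance (Rule 8), but ivory-clearance is never granted. amber-token would need black-key (Rule 11), but black-key is never granted. ivory-token would need K5 and black-token (Rule 1), but black-token is never granted.

blue-pass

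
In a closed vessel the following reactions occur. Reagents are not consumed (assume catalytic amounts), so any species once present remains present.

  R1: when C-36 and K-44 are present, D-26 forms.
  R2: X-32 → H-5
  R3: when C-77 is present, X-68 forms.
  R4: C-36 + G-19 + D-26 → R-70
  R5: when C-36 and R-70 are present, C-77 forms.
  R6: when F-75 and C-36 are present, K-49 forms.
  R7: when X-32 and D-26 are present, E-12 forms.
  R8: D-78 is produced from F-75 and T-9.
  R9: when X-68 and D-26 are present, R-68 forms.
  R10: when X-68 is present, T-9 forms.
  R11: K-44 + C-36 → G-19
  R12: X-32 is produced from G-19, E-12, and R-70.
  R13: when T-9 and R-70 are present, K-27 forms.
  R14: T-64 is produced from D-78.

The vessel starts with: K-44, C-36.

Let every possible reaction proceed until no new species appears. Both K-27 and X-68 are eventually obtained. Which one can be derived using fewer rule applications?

X-68: C-36 and K-44 present → D-26 forms (R1). K-44 and C-36 present → G-19 forms (R11). C-36, G-19, and D-26 present → R-70 forms (R4). C-36 and R-70 present → C-77 forms (R5). C-77 present → X-68 forms (R3). [5 rule applications]
K-27: C-36 and K-44 present → D-26 forms (R1). K-44 and C-36 present → G-19 forms (R11). C-36, G-19, and D-26 present → R-70 forms (R4). C-36 and R-70 present → C-77 forms (R5). C-77 present → X-68 forms (R3). X-68 present → T-9 forms (R10). T-9 and R-70 present → K-27 forms (R13). [7 rule applications]
X-68 needs fewer.

X-68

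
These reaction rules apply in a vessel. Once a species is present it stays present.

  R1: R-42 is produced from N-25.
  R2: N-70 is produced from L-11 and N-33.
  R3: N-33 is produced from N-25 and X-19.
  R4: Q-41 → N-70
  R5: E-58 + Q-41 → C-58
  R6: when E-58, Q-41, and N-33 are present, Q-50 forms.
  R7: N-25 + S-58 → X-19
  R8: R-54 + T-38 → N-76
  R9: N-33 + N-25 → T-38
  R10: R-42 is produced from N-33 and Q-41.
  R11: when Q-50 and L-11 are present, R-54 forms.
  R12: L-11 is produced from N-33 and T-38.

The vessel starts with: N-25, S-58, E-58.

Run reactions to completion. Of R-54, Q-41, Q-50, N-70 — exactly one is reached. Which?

N-25 and S-58 present → X-19 forms (R7).
N-25 and X-19 present → N-33 forms (R3).
N-33 and N-25 present → T-38 forms (R9).
N-33 and T-38 present → L-11 forms (R12).
L-11 and N-33 present → N-70 forms (R2).
Q-50 would need E-58, Q-41, and N-33 (R6), but Q-41 never forms. No rule produces Q-41, and it is not given. R-54 would need Q-50 and L-11 (R11), but Q-50 never forms.

N-70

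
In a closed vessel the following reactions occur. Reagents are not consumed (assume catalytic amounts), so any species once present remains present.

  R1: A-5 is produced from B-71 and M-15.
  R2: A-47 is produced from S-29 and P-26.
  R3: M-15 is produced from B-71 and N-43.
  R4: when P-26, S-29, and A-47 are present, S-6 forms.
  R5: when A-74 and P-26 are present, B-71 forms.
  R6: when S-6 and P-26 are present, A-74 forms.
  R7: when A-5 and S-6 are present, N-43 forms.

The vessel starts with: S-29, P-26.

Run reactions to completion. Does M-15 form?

No

M-15 would need B-71 and N-43 (R3), but N-43 never forms.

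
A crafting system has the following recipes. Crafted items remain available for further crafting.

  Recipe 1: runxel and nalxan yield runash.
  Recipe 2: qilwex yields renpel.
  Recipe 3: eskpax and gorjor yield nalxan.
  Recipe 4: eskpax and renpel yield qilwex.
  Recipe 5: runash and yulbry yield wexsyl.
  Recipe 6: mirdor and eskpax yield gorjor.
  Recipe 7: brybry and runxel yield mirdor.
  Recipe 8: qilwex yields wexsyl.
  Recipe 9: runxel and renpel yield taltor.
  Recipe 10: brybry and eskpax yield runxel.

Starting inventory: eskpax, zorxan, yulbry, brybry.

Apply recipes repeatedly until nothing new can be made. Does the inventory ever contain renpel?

No

renpel would need qilwex (Recipe 2), but qilwex is never obtained.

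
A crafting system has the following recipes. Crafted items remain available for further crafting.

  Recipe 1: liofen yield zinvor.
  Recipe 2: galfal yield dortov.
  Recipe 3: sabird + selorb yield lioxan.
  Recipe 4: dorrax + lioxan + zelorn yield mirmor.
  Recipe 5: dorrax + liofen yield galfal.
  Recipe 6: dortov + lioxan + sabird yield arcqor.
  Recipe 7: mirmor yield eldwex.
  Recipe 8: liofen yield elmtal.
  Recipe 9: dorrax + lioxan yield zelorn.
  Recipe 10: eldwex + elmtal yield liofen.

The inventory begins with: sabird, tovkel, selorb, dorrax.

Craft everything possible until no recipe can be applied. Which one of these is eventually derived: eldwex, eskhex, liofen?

eldwex

Using Recipe 3, sabird and selorb make lioxan.
Using Recipe 9, dorrax and lioxan make zelorn.
Using Recipe 4, dorrax, lioxan, and zelorn make mirmor.
mirmor → eldwex (Recipe 7).
liofen would need eldwex and elmtal (Recipe 10), but elmtal is never obtained. No rule produces eskhex, and it is not given.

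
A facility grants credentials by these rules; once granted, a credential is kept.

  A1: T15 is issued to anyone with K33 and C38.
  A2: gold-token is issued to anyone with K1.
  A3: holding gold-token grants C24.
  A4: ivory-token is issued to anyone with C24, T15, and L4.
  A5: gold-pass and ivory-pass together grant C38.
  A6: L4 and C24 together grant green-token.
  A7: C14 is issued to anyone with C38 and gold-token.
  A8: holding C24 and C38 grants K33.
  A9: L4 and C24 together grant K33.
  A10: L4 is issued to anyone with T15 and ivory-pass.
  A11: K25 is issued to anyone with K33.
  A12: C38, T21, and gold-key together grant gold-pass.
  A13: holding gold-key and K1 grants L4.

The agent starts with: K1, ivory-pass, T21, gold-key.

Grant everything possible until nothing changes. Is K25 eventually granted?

Yes

Holding gold-key and K1 grants L4 (A13).
Holding K1 grants gold-token (A2).
Holding gold-token grants C24 (A3).
Holding L4 and C24 grants K33 (A9).
Holding K33 grants K25 (A11).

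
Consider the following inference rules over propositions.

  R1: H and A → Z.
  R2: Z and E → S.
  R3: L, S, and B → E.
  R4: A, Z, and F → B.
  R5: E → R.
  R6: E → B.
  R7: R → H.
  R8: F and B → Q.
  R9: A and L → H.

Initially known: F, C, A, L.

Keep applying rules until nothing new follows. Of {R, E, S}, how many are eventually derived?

0

R would need E (R5), but E is never established.
E would need L, S, and B (R3), but S is never established.
S would need Z and E (R2), but E is never established.
None of the 3 are reached.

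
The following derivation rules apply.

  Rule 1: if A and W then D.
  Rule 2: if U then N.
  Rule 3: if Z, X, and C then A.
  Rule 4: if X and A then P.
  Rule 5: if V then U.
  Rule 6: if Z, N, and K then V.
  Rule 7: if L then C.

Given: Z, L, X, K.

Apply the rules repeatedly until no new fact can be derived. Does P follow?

L holds, so C follows (Rule 7).
Z, X, and C hold, so A follows (Rule 3).
X and A hold, so P follows (Rule 4).

Yes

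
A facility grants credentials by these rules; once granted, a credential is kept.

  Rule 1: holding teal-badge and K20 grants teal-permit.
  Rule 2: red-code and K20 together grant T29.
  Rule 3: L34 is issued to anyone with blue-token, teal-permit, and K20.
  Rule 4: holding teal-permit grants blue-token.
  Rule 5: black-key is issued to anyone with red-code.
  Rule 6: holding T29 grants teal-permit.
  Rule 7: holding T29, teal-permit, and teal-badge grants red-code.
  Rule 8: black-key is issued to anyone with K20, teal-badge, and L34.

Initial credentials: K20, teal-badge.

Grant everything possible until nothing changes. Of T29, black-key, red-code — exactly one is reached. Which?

Holding teal-badge and K20 grants teal-permit (Rule 1).
Holding teal-permit grants blue-token (Rule 4).
Holding blue-token, teal-permit, and K20 grants L34 (Rule 3).
Holding K20, teal-badge, and L34 grants black-key (Rule 8).
red-code would need T29, teal-permit, and teal-badge (Rule 7), but T29 is never granted. T29 would need red-code and K20 (Rule 2), but red-code is never granted.

black-key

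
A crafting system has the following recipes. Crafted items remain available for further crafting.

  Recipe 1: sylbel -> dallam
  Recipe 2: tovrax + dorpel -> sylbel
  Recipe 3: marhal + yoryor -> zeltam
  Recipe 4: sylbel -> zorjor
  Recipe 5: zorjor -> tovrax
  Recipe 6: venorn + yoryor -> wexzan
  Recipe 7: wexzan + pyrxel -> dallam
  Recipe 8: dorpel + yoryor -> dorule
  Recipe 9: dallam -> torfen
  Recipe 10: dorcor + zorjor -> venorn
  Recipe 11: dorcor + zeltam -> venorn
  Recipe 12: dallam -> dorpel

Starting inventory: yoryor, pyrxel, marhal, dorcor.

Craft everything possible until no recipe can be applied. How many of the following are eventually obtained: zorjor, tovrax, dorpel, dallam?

2

Using Recipe 3, marhal and yoryor make zeltam.
dorcor + zeltam -> venorn (Recipe 11).
venorn + yoryor -> wexzan (Recipe 6).
wexzan + pyrxel -> dallam (Recipe 7).
dallam -> dorpel (Recipe 12).
zorjor would need sylbel (Recipe 4), but sylbel is never obtained.
tovrax would need zorjor (Recipe 5), but zorjor is never obtained.
dorpel: reached.
dallam: reached.
Reached: dorpel and dallam — 2 of the 4.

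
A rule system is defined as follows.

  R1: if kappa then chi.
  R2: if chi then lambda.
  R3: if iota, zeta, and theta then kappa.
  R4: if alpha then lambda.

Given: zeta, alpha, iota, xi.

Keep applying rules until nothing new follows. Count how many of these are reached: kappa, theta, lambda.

1

From alpha, R4 gives lambda.
kappa would need iota, zeta, and theta (R3), but theta is never established.
No rule produces theta, and it is not given.
lambda: reached.
Reached: lambda — 1 of the 3.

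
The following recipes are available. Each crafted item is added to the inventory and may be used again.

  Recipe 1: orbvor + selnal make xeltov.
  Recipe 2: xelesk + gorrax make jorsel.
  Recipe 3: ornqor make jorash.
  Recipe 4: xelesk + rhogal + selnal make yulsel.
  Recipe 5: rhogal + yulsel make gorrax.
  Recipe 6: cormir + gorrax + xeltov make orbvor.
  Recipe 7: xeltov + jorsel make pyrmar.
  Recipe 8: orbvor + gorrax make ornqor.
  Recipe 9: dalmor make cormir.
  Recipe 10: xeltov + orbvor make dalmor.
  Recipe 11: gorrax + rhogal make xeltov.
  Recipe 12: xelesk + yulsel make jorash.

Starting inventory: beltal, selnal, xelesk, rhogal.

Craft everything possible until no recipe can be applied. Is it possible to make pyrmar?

xelesk + rhogal + selnal → yulsel (Recipe 4).
Using Recipe 5, rhogal and yulsel make gorrax.
gorrax + rhogal → xeltov (Recipe 11).
xelesk + gorrax → jorsel (Recipe 2).
Using Recipe 7, xeltov and jorsel make pyrmar.

Yes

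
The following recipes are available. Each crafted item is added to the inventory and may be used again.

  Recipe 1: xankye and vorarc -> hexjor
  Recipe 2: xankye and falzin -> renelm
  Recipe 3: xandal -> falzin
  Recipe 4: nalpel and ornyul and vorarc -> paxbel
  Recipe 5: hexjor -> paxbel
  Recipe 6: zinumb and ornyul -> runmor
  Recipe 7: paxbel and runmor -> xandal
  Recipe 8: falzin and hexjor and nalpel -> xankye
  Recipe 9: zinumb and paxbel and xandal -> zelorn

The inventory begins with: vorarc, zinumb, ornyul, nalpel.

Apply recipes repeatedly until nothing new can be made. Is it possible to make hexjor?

hexjor would need xankye and vorarc (Recipe 1), but xankye is never obtained.

No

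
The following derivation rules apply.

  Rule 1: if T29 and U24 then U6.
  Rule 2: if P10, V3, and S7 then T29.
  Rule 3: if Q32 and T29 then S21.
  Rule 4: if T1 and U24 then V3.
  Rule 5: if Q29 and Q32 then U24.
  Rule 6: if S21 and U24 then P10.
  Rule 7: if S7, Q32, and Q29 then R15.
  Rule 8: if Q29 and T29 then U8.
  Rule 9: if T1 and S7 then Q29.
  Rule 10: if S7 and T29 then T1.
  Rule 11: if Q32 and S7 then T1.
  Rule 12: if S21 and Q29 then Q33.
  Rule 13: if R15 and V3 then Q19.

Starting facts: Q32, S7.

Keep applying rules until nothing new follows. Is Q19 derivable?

Yes

Q32 and S7 hold, so T1 follows (Rule 11).
From T1 and S7, Rule 9 gives Q29.
S7, Q32, and Q29 hold, so R15 follows (Rule 7).
Q29 and Q32 hold, so U24 follows (Rule 5).
From T1 and U24, Rule 4 gives V3.
R15 and V3 hold, so Q19 follows (Rule 13).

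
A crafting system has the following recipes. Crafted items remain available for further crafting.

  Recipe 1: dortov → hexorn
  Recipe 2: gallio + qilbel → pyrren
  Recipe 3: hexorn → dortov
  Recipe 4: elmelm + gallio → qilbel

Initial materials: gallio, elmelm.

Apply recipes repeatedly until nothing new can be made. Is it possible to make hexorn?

No

hexorn would need dortov (Recipe 1), but dortov is never obtained.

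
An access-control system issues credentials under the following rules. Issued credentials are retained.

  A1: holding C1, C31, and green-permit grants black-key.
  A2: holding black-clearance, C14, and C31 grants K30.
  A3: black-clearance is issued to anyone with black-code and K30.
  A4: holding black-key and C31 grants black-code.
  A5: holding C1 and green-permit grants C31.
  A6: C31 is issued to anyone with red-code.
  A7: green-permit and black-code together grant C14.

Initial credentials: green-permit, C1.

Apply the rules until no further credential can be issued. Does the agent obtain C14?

Holding C1 and green-permit grants C31 (A5).
Holding C1, C31, and green-permit grants black-key (A1).
Holding black-key and C31 grants black-code (A4).
Holding green-permit and black-code grants C14 (A7).

Yes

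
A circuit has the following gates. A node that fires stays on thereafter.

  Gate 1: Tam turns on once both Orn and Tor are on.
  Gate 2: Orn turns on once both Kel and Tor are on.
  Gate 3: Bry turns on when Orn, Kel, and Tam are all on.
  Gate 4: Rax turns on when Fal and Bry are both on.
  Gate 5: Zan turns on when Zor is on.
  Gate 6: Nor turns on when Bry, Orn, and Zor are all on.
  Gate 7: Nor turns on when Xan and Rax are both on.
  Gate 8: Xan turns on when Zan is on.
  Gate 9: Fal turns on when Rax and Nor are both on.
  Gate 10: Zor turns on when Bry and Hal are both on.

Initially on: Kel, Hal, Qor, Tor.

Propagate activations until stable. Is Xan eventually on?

Kel and Tor are on, so Orn turns on (Gate 2).
Gate 1: Orn and Tor on → Tam on.
Orn, Kel, and Tam are on, so Bry turns on (Gate 3).
Gate 10: Bry and Hal on → Zor on.
Zor is on, so Zan turns on (Gate 5).
Gate 8: Zan on → Xan on.

Yes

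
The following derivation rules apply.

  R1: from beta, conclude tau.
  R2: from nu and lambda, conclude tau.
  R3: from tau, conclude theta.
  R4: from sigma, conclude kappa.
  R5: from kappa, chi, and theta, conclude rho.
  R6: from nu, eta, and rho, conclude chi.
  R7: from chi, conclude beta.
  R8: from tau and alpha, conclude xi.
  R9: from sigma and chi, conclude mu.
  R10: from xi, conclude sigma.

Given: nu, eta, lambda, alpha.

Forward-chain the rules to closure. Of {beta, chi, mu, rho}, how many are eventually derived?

0

beta would need chi (R7), but chi is never established.
chi would need nu, eta, and rho (R6), but rho is never established.
mu would need sigma and chi (R9), but chi is never established.
rho would need kappa, chi, and theta (R5), but chi is never established.
None of the 4 are reached.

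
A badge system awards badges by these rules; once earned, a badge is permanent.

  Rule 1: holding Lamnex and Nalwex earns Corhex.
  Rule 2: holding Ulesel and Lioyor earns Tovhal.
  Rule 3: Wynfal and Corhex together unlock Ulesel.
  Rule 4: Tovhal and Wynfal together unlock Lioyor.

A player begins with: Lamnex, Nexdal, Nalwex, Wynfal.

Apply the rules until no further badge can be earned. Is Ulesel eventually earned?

With Lamnex and Nalwex, Corhex is earned (Rule 1).
With Wynfal and Corhex, Ulesel is earned (Rule 3).

Yes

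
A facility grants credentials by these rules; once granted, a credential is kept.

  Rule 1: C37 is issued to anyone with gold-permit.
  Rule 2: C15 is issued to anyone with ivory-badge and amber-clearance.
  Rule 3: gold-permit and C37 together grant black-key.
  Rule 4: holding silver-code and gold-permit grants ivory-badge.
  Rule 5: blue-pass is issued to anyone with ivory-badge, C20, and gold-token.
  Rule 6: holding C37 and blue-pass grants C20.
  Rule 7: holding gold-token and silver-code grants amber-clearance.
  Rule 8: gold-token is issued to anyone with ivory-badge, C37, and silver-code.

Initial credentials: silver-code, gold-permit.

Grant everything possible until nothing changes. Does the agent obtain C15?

Yes

Holding silver-code and gold-permit grants ivory-badge (Rule 4).
Holding gold-permit grants C37 (Rule 1).
Holding ivory-badge, C37, and silver-code grants gold-token (Rule 8).
Holding gold-token and silver-code grants amber-clearance (Rule 7).
Holding ivory-badge and amber-clearance grants C15 (Rule 2).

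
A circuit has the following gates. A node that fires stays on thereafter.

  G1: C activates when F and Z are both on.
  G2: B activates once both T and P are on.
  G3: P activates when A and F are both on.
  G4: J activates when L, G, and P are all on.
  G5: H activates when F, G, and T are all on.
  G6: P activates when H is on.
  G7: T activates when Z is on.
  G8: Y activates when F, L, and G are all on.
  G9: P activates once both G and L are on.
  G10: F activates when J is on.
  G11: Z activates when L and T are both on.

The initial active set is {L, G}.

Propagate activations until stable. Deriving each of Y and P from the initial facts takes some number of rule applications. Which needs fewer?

P: G and L are on, so P activates (G9). [1 rule application]
Y: G9: G and L on → P on. L, G, and P are on, so J activates (G4). G10: J on → F on. G8: F, L, and G on → Y on. [4 rule applications]
P needs fewer.

P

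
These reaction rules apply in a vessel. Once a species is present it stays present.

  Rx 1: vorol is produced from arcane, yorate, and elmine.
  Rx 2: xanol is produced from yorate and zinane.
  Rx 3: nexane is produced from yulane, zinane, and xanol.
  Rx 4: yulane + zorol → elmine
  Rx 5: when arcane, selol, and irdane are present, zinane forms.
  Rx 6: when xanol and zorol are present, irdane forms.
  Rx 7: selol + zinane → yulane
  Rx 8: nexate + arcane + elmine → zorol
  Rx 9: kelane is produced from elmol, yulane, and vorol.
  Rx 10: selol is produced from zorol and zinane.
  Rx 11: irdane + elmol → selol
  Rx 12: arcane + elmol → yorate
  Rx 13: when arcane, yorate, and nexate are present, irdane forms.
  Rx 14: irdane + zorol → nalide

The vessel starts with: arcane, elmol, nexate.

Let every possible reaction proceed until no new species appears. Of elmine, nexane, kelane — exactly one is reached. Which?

arcane and elmol present → yorate forms (Rx 12).
arcane, yorate, and nexate present → irdane forms (Rx 13).
irdane and elmol present → selol forms (Rx 11).
arcane, selol, and irdane present → zinane forms (Rx 5).
selol and zinane present → yulane forms (Rx 7).
yorate and zinane present → xanol forms (Rx 2).
yulane, zinane, and xanol present → nexane forms (Rx 3).
elmine would need yulane and zorol (Rx 4), but zorol never forms. kelane would need elmol, yulane, and vorol (Rx 9), but vorol never forms.

nexane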